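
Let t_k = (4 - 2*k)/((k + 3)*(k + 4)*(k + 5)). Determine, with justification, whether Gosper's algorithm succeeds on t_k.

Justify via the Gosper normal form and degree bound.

Compute t_(k+1)/t_k: get (k - 1)*(k + 3)/((k - 2)*(k + 6)).
Gosper form: A/B · C(k+1)/C(k) with A=k + 3, B=k + 6, C=k - 2.
Key eq: (k + 3)·f(k+1) = (k + 5)·f(k) + (k - 2).
Bound: deg f ≤ 2.
Solving with deg f ≤ 2: f(k) = k*(k - 17)/24.
Certificate R = B(k−1)f/C = k*(k - 17)*(k + 5)/(24*(k - 2)) gives s_k = -k*(k - 17)/(12*(k + 3)*(k + 4)).
s_(k+1) − s_k = 2*(2 - k)/(k**3 + 12*k**2 + 47*k + 60) = t_k.

Yes. s_k = -k*(k - 17)/(12*(k + 3)*(k + 4)).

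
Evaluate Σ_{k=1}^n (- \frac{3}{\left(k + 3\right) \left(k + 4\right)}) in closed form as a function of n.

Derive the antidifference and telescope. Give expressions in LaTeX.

Step 1: r(k) = (k + 3)/(k + 5).
Gosper form: A/B · C(k+1)/C(k) with A=k + 3, B=k + 5, C=1.
Key eq: (k + 3)·f(k+1) = (k + 4)·f(k) + (1).
From deg A=1, deg B=1, deg C=0: d=1.
Coefficient equations give f(k) = k/3.
Then R = B(k−1)f/C = k*(k + 4)/3, so s_k = R(k)·t_k = -k/(k + 3).
Δs = -3/(k**2 + 7*k + 12), as required.
Evaluate: s_(n+1) = (-n - 1)/(n + 4); subtract s_(1) = -1/4 ⇒ S(n) = -3*n/(4*n + 16).

S(n) = - \frac{3 n}{4 n + 16}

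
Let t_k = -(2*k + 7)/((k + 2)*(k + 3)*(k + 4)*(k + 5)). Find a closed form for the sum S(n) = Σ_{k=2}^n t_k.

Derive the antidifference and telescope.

S(n) = (-n**2 - 8*n + 9)/(24*(n**2 + 8*n + 15))

Compute t_(k+1)/t_k: get (k + 2)*(2*k + 9)/((k + 6)*(2*k + 7)).
Gosper form: A/B · C(k+1)/C(k) with A=k + 2, B=k + 6, C=k + 7/2.
Set up (k + 2)·f(k+1) − (k + 5)·f(k) − (k + 7/2) = 0.
deg f ≤ 3 (via 1,1,1).
A polynomial solution: f(k) = k*(k + 3)*(k + 6)/16.
R(k) = B(k−1)·f(k)/C(k) = k*(k + 3)*(k + 5)*(k + 6)/(8*(2*k + 7)); s_k = R·t_k = k*(-k - 6)/(8*(k**2 + 6*k + 8)).
Verify: (-2*k - 7)/(k**4 + 14*k**3 + 71*k**2 + 154*k + 120) matches t_k.
Σ_(k=2)^n t_k = s_(n+1) − s_(2) = ((-n**2 - 8*n - 7)/(8*(n**2 + 8*n + 15))) − (-1/12), i.e. (-n**2 - 8*n + 9)/(24*(n**2 + 8*n + 15)).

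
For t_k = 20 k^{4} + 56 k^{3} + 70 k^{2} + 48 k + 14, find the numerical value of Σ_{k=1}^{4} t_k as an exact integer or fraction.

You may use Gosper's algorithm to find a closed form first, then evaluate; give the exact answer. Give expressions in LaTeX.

The ratio is (10*k**4 + 68*k**3 + 179*k**2 + 218*k + 104)/(10*k**4 + 28*k**3 + 35*k**2 + 24*k + 7).
Gosper form: A/B · C(k+1)/C(k) with A=1, B=1, C=k**4 + 14*k**3/5 + 7*k**2/2 + 12*k/5 + 7/10.
Key eq: (1)·f(k+1) = (1)·f(k) + (k**4 + 14*k**3/5 + 7*k**2/2 + 12*k/5 + 7/10).
deg f ≤ 5 (via 0,0,4).
Solve for f: f(k) = k*(k + 1)*(4*k**3 + 2*k + 1)/20 (degree 5 ≤ 5).
Certificate R = B(k−1)f/C = k*(4*k**3 + 2*k + 1)/(2*(10*k**3 + 18*k**2 + 17*k + 7)) gives s_k = k*(4*k**4 + 4*k**3 + 2*k**2 + 3*k + 1).
s_(k+1) − s_k = 20*k**4 + 56*k**3 + 70*k**2 + 48*k + 14 = t_k.
Σ_(k=1)^(4) t_k = s_(5) − s_(1) = 15330 − (14) = 15316.

Σ = 15316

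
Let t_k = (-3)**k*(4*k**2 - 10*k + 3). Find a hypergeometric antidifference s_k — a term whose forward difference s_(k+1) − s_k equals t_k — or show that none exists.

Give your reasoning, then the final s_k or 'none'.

s_k = (-3)**k*(-k**2 + 4*k - 3)

The ratio is 3*(-4*k**2 + 2*k + 3)/(4*k**2 - 10*k + 3).
A = -3, B = 1, C = k**2 - 5*k/2 + 3/4.
Set up (-3)·f(k+1) − (1)·f(k) − (k**2 - 5*k/2 + 3/4) = 0.
deg f ≤ 2 (via 0,0,2).
Solving with deg f ≤ 2: f(k) = -(k - 3)*(k - 1)/4.
R(k) = B(k−1)·f(k)/C(k) = -(k - 3)*(k - 1)/(4*k**2 - 10*k + 3); s_k = R·t_k = (-3)**k*(-k**2 + 4*k - 3).
Check: Δs_k = (-3)**k*(4*k**2 - 10*k + 3). ✓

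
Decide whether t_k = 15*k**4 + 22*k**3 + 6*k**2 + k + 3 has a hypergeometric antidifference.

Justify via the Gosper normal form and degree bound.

The ratio is (15*k**4 + 82*k**3 + 162*k**2 + 139*k + 47)/(15*k**4 + 22*k**3 + 6*k**2 + k + 3).
So A=1 and B=1, with C=k**4 + 22*k**3/15 + 2*k**2/5 + k/15 + 1/5.
f must satisfy (1)·f(k+1) − (1)·f(k) = k**4 + 22*k**3/15 + 2*k**2/5 + k/15 + 1/5.
deg f ≤ 5 (via 0,0,4).
Match coefficients ⇒ f(k) = k*(3*k**4 - 2*k**3 - 4*k**2 + 3*k + 3)/15.
Certificate R = B(k−1)f/C = k*(3*k**4 - 2*k**3 - 4*k**2 + 3*k + 3)/(15*k**4 + 22*k**3 + 6*k**2 + k + 3) gives s_k = k*(3*k**4 - 2*k**3 - 4*k**2 + 3*k + 3).
s_(k+1) − s_k = 15*k**4 + 22*k**3 + 6*k**2 + k + 3 = t_k.

Yes. s_k = k*(3*k**4 - 2*k**3 - 4*k**2 + 3*k + 3).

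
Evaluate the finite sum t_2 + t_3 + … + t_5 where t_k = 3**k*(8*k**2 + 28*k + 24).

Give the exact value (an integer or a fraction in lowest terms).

The ratio is 3*(2*k**2 + 11*k + 15)/(2*k**2 + 7*k + 6).
Normal form (A,B,C) = (3, 1, k**2 + 7*k/2 + 3).
Key eq: (3)·f(k+1) = (1)·f(k) + (k**2 + 7*k/2 + 3).
d = 2 from the (0,0,2) case.
Solve for f: f(k) = (4*k**2 + 2*k + 3)/8 (degree 2 ≤ 2).
Certificate R = B(k−1)f/C = (4*k**2 + 2*k + 3)/(4*(k + 2)*(2*k + 3)) gives s_k = 3**k*(4*k**2 + 2*k + 3).
Verify: 3**k*(8*k**2 + 28*k + 24) matches t_k.
Sum = s_(6) − s_(2); s_(6) = 115911, s_(2) = 207 ⇒ 115704.

Σ = 115704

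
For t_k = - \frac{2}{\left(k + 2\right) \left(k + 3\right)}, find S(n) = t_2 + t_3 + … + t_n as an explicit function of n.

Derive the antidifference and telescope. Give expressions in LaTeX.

r(k) = (k + 2)/(k + 4) after simplifying.
Normal form (A,B,C) = (k + 2, k + 4, 1).
f must satisfy (k + 2)·f(k+1) − (k + 3)·f(k) = 1.
Degrees (1,1,0) ⇒ d ≤ 1.
Solving with deg f ≤ 1: f(k) = k/2.
R(k) = B(k−1)·f(k)/C(k) = k*(k + 3)/2; s_k = R·t_k = -k/(k + 2).
Δs = -2/(k**2 + 5*k + 6), as required.
Σ_(k=2)^n t_k = s_(n+1) − s_(2) = ((-n - 1)/(n + 3)) − (-1/2), i.e. (1 - n)/(2*(n + 3)).

S(n) = \frac{1 - n}{2 \left(n + 3\right)}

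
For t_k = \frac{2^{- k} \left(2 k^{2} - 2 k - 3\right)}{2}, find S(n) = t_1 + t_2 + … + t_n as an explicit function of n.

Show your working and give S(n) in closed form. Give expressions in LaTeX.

S(n) = 2^{- n - 1} \left(5 \cdot 2^{n} - 2 n^{2} - 6 n - 5\right)

r(k) = (k**2 + k - 3/2)/(2*k**2 - 2*k - 3) after simplifying.
Normal form (A,B,C) = (1/2, 1, k**2 - k - 3/2).
Solve (1/2)·f(k+1) − (1)·f(k) = k**2 - k - 3/2.
d = 2 from the (0,0,2) case.
Solving with deg f ≤ 2: f(k) = -2*k**2 - 2*k - 1.
Then R = B(k−1)f/C = -2*(2*k**2 + 2*k + 1)/(2*k**2 - 2*k - 3), so s_k = R(k)·t_k = (-2*k**2 - 2*k - 1)/2**k.
s_(k+1) − s_k = (2*k**2 - 2*k - 3)/(2*2**k) = t_k.
Σ_(k=1)^n t_k = s_(n+1) − s_(1) = (2**(-n - 1)*(-2*n**2 - 6*n - 5)) − (-5/2), i.e. 2**(-n - 1)*(5*2**n - 2*n**2 - 6*n - 5).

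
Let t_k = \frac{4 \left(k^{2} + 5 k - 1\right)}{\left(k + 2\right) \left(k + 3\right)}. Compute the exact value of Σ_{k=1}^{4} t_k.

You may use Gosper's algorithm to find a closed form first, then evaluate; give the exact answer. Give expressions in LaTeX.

Step 1: r(k) = (k + 2)*(5*k + (k + 1)**2 + 4)/((k + 4)*(k**2 + 5*k - 1)).
A = k + 2, B = k + 4, C = k**2 + 5*k - 1.
Set up (k + 2)·f(k+1) − (k + 3)·f(k) − (k**2 + 5*k - 1) = 0.
From deg A=1, deg B=1, deg C=2: d=2.
Solving with deg f ≤ 2: f(k) = k*(2*k - 3)/2.
Then R = B(k−1)f/C = k*(k + 3)*(2*k - 3)/(2*(k**2 + 5*k - 1)), so s_k = R(k)·t_k = 2*k*(2*k - 3)/(k + 2).
s_(k+1) − s_k = 4*(k**2 + 5*k - 1)/(k**2 + 5*k + 6) = t_k.
Σ_(k=1)^(4) t_k = s_(5) − s_(1) = 10 − (-2/3) = 32/3.

Σ = 32/3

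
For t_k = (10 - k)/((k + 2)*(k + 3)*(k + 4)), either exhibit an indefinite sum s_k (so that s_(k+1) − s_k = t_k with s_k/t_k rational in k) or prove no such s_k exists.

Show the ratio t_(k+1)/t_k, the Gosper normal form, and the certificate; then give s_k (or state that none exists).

s_k = k*(2*k + 13)/(3*(k + 2)*(k + 3))

Ratio r(k) = (k - 9)*(k + 2)/((k - 10)*(k + 5)).
So A=k + 2 and B=k + 5, with C=k - 10.
f must satisfy (k + 2)·f(k+1) − (k + 4)·f(k) = k - 10.
d = 2 from the (1,1,1) case.
Solving with deg f ≤ 2: f(k) = -k*(2*k + 13)/3.
Then R = B(k−1)f/C = -k*(k + 4)*(2*k + 13)/(3*(k - 10)), so s_k = R(k)·t_k = k*(2*k + 13)/(3*(k + 2)*(k + 3)).
Check: Δs_k = (10 - k)/(k**3 + 9*k**2 + 26*k + 24). ✓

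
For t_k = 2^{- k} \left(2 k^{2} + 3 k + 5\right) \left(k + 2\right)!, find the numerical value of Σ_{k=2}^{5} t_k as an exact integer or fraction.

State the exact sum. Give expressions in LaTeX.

Σ = 13824

Step 1: r(k) = (k + 3)*(3*k + 2*(k + 1)**2 + 8)/(2*(2*k**2 + 3*k + 5)).
Normal form (A,B,C) = (k/2 + 3/2, 1, k**2 + 3*k/2 + 5/2).
Solve (k/2 + 3/2)·f(k+1) − (1)·f(k) = k**2 + 3*k/2 + 5/2.
Bound: deg f ≤ 1.
Coefficient equations give f(k) = 2*k - 1.
R(k) = B(k−1)·f(k)/C(k) = 2*(2*k - 1)/(2*k**2 + 3*k + 5); s_k = R·t_k = 2**(1 - k)*(2*k - 1)*factorial(k + 2).
Verify: (2*k**2 + 3*k + 5)*factorial(k + 2)/2**k matches t_k.
Telescoping: Σ = s_(6) − s_(2) = 13860 − (36) = 13824.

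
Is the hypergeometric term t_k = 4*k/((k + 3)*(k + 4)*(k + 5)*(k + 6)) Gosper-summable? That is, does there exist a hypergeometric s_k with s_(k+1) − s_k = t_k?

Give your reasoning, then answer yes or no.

Yes. s_k = k*(k**2 + 12*k - 13)/(30*(k + 3)*(k + 4)*(k + 5)).

Ratio r(k) = (k + 1)*(k + 3)/(k*(k + 7)).
Gosper form: A/B · C(k+1)/C(k) with A=k + 3, B=k + 7, C=k.
Key eq: (k + 3)·f(k+1) = (k + 6)·f(k) + (k).
From deg A=1, deg B=1, deg C=1: d=3.
Match coefficients ⇒ f(k) = k*(k - 1)*(k + 13)/120.
R(k) = B(k−1)·f(k)/C(k) = (k - 1)*(k + 6)*(k + 13)/120; s_k = R·t_k = k*(k**2 + 12*k - 13)/(30*(k + 3)*(k + 4)*(k + 5)).
s_(k+1) − s_k = 4*k/(k**4 + 18*k**3 + 119*k**2 + 342*k + 360) = t_k.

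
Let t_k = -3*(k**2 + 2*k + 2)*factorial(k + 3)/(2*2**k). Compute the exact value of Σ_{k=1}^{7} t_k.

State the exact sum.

The ratio is (k + 4)*(2*k + (k + 1)**2 + 4)/(2*(k**2 + 2*k + 2)).
A = k/2 + 2, B = 1, C = k**2 + 2*k + 2.
Key eq: (k/2 + 2)·f(k+1) = (1)·f(k) + (k**2 + 2*k + 2).
From deg A=1, deg B=0, deg C=2: d=1.
Match coefficients ⇒ f(k) = 2*(k - 1).
Certificate R = B(k−1)f/C = 2*(k - 1)/(k**2 + 2*k + 2) gives s_k = -3*(k - 1)*factorial(k + 3)/2**k.
Verify: -3*(k**2 + 2*k + 2)*factorial(k + 3)/(2*2**k) matches t_k.
Σ_(k=1)^(7) t_k = s_(8) − s_(1) = -3274425 − (0) = -3274425.

Σ = -3274425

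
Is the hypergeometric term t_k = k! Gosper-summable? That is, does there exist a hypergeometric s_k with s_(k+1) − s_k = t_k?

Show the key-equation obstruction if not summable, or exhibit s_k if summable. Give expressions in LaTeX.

Ratio r(k) = k + 1.
So A=k + 1 and B=1, with C=1.
Solve (k + 1)·f(k+1) − (1)·f(k) = 1.
d = -1 from the (1,0,0) case.
Bound -1 < 0, so the key equation has no polynomial solution.

No — negative degree bound, so no certificate f.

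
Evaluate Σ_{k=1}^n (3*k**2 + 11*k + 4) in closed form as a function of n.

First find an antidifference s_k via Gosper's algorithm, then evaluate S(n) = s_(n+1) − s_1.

t_(k+1)/t_k = (3*k**2 + 17*k + 18)/(3*k**2 + 11*k + 4).
Normal form (A,B,C) = (1, 1, k**2 + 11*k/3 + 4/3).
Solve (1)·f(k+1) − (1)·f(k) = k**2 + 11*k/3 + 4/3.
Bound: deg f ≤ 3.
Match coefficients ⇒ f(k) = k*(k**2 + 4*k - 1)/3.
Then R = B(k−1)f/C = k*(k**2 + 4*k - 1)/(3*k**2 + 11*k + 4), so s_k = R(k)·t_k = k*(k**2 + 4*k - 1).
Verify: 3*k**2 + 11*k + 4 matches t_k.
Telescope: S(n) = s_(n+1) − s_(1) = n**3 + 7*n**2 + 10*n + 4 − (4) = n*(n**2 + 7*n + 10).

S(n) = n*(n**2 + 7*n + 10)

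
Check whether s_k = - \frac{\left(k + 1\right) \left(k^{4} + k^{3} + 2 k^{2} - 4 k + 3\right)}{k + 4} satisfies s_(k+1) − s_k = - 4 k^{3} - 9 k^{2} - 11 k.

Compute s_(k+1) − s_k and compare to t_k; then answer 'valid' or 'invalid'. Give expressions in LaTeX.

s_(k+1) = (-k**5 - 7*k**4 - 21*k**3 - 29*k**2 - 17*k - 6)/(k + 5)
s_(k+1) − s_k = (-4*k**5 - 36*k**4 - 100*k**3 - 144*k**2 - 76*k - 9)/(k**2 + 9*k + 20)
(s_(k+1) − s_k) − t_k = 9*(k**4 + 8*k**3 + 15*k**2 + 16*k - 1)/(k**2 + 9*k + 20)

Invalid: residual \frac{9 \left(k^{4} + 8 k^{3} + 15 k^{2} + 16 k - 1\right)}{k^{2} + 9 k + 20} ≠ 0.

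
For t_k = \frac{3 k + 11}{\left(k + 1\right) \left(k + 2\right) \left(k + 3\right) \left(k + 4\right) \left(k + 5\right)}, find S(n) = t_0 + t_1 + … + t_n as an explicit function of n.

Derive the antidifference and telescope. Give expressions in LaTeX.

S(n) = \frac{n^{3} + 10 n^{2} + 31 n + 22}{8 \left(n^{3} + 10 n^{2} + 31 n + 30\right)}

r(k) = (k + 1)*(3*k + 14)/((k + 6)*(3*k + 11)) after simplifying.
Normal form (A,B,C) = (k + 1, k + 6, k + 11/3).
Set up (k + 1)·f(k+1) − (k + 5)·f(k) − (k + 11/3) = 0.
From deg A=1, deg B=1, deg C=1: d=4.
Solve for f: f(k) = k*(k + 3)*(k**2 + 7*k + 14)/24 (degree 4 ≤ 4).
Then R = B(k−1)f/C = k*(k + 3)*(k + 5)*(k**2 + 7*k + 14)/(8*(3*k + 11)), so s_k = R(k)·t_k = k*(k**2 + 7*k + 14)/(8*(k**3 + 7*k**2 + 14*k + 8)).
s_(k+1) − s_k = (3*k + 11)/(k**5 + 15*k**4 + 85*k**3 + 225*k**2 + 274*k + 120) = t_k.
s_(n+1) = (n**3 + 10*n**2 + 31*n + 22)/(8*(n**3 + 10*n**2 + 31*n + 30)) and s_(0) = 0, so S(n) = (n**3 + 10*n**2 + 31*n + 22)/(8*(n**3 + 10*n**2 + 31*n + 30)).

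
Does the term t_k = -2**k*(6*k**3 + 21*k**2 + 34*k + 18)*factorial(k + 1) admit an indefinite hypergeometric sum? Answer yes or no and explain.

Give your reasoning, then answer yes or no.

r(k) = 2*(6*k**4 + 51*k**3 + 172*k**2 + 267*k + 158)/(6*k**3 + 21*k**2 + 34*k + 18) after simplifying.
Factor: A=2*k + 4; B=1; C=k**3 + 7*k**2/2 + 17*k/3 + 3.
Solve (2*k + 4)·f(k+1) − (1)·f(k) = k**3 + 7*k**2/2 + 17*k/3 + 3.
Bound: deg f ≤ 2.
A polynomial solution: f(k) = (3*k**2 + 2)/6.
Certificate R = B(k−1)f/C = (3*k**2 + 2)/(6*k**3 + 21*k**2 + 34*k + 18) gives s_k = -2**k*(3*k**2 + 2)*factorial(k + 1).
Δs = -2**k*(6*k**3 + 21*k**2 + 34*k + 18)*factorial(k + 1), as required.

Yes. s_k = -2**k*(3*k**2 + 2)*factorial(k + 1).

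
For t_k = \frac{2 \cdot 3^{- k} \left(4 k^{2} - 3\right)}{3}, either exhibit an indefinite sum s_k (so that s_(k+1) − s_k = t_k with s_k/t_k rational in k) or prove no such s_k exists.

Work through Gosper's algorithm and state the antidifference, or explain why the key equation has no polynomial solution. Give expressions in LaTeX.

Step 1: r(k) = (4*(k + 1)**2 - 3)/(3*(4*k**2 - 3)).
Take A(k)=1/3, B(k)=1, C(k)=k**2 - 3/4.
Solve (1/3)·f(k+1) − (1)·f(k) = k**2 - 3/4.
From deg A=0, deg B=0, deg C=2: d=2.
Coefficient equations give f(k) = -3*(2*k + 1)**2/8.
So s_k = (B(k−1)f/C)·t_k = (-3*(2*k + 1)**2/(2*(4*k**2 - 3)))·t_k = (-4*k**2 - 4*k - 1)/3**k.
Δs = 2*(4*k**2 - 3)/(3*3**k), as required.

s_k = 3^{- k} \left(- 4 k^{2} - 4 k - 1\right)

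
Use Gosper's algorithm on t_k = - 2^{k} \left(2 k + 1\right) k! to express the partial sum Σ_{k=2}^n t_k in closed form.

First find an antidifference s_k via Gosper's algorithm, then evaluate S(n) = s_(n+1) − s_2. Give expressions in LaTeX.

Step 1: r(k) = 2*(k + 1)*(2*k + 3)/(2*k + 1).
Gosper form: A/B · C(k+1)/C(k) with A=2*k + 2, B=1, C=k + 1/2.
Set up (2*k + 2)·f(k+1) − (1)·f(k) − (k + 1/2) = 0.
Bound: deg f ≤ 0.
A polynomial solution: f(k) = 1/2.
So s_k = (B(k−1)f/C)·t_k = (1/(2*k + 1))·t_k = -2**k*factorial(k).
Verify: -2**k*(2*k + 1)*factorial(k) matches t_k.
Evaluate: s_(n+1) = -2**(n + 1)*factorial(n + 1); subtract s_(2) = -8 ⇒ S(n) = -2*2**n*factorial(n + 1) + 8.

S(n) = - 2 \cdot 2^{n} \left(n + 1\right)! + 8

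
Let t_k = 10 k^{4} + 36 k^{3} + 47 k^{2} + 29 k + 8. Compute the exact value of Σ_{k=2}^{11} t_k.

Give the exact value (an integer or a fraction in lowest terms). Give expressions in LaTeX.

r(k) = (10*k**4 + 76*k**3 + 215*k**2 + 271*k + 130)/(10*k**4 + 36*k**3 + 47*k**2 + 29*k + 8) after simplifying.
Factor: A=1; B=1; C=k**4 + 18*k**3/5 + 47*k**2/10 + 29*k/10 + 4/5.
Key eq: (1)·f(k+1) = (1)·f(k) + (k**4 + 18*k**3/5 + 47*k**2/10 + 29*k/10 + 4/5).
Bound: deg f ≤ 5.
Match coefficients ⇒ f(k) = k*(k + 1)*(2*k**3 + 2*k**2 - k + 1)/10.
Get s_k = R·t_k = 2*k**5 + 4*k**4 + k**3 + k with R(k) = B(k−1)f(k)/C(k) = k*(2*k**3 + 2*k**2 - k + 1)/((5*k + 8)*(2*k**2 + 2*k + 1)).
Verify: 10*k**4 + 36*k**3 + 47*k**2 + 29*k + 8 matches t_k.
Sum = s_(12) − s_(2); s_(12) = 582348, s_(2) = 138 ⇒ 582210.

Σ = 582210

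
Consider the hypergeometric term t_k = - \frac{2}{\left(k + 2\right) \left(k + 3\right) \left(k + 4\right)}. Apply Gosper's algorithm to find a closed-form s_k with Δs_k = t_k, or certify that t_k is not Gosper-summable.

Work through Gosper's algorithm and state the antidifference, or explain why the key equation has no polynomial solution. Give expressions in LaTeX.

s_k = \frac{k \left(- k - 5\right)}{6 \left(k + 2\right) \left(k + 3\right)}

t_(k+1)/t_k = (k + 2)/(k + 5).
Gosper form: A/B · C(k+1)/C(k) with A=k + 2, B=k + 5, C=1.
Set up (k + 2)·f(k+1) − (k + 4)·f(k) − (1) = 0.
From deg A=1, deg B=1, deg C=0: d=2.
Match coefficients ⇒ f(k) = k*(k + 5)/12.
Certificate R = B(k−1)f/C = k*(k + 4)*(k + 5)/12 gives s_k = k*(-k - 5)/(6*(k + 2)*(k + 3)).
Δs = -2/(k**3 + 9*k**2 + 26*k + 24), as required.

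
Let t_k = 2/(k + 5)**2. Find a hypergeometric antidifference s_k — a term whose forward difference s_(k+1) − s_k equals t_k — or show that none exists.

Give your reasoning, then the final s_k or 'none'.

Compute t_(k+1)/t_k: get (k + 5)**2/(k + 6)**2.
Take A(k)=k**2 + 10*k + 25, B(k)=k**2 + 12*k + 36, C(k)=1.
Solve (k**2 + 10*k + 25)·f(k+1) − (k**2 + 10*k + 25)·f(k) = 1.
Bound: deg f ≤ 0.
Put f(k) = c0: A·f(k+1) − B(k−1)·f(k) − C = -1; need -1 = 0 — inconsistent ⇒ no f, not summable.

not Gosper-summable; s_k does not exist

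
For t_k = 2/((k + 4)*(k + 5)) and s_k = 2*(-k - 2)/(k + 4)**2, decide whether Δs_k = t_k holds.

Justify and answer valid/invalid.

s_(k+1) = 2*(-k - 3)/(k + 5)**2
s_(k+1) − s_k = 2*(k**2 + 5*k + 2)/(k**4 + 18*k**3 + 121*k**2 + 360*k + 400)
(s_(k+1) − s_k) − t_k = 4*(-2*k - 9)/(k**4 + 18*k**3 + 121*k**2 + 360*k + 400)

Invalid: residual 4*(-2*k - 9)/(k**4 + 18*k**3 + 121*k**2 + 360*k + 400) ≠ 0.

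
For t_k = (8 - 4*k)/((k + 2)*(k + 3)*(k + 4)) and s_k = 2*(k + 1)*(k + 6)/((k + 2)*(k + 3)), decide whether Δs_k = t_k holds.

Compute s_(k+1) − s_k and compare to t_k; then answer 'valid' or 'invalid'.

s_(k+1) = 2*(k + 2)*(k + 7)/((k + 3)*(k + 4))
s_(k+1) − s_k = 4*(2 - k)/(k**3 + 9*k**2 + 26*k + 24)
(s_(k+1) − s_k) − t_k = 0

valid (s_(k+1) − s_k reduces to t_k)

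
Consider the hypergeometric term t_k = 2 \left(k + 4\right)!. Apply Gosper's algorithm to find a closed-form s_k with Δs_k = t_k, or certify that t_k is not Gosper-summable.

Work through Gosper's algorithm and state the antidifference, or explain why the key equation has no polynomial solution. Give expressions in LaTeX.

not Gosper-summable; s_k does not exist

Compute t_(k+1)/t_k: get k + 5.
Factor: A=k + 5; B=1; C=1.
Key eq: (k + 5)·f(k+1) = (1)·f(k) + (1).
Bound: deg f ≤ -1.
Negative degree bound (-1): no f exists, t_k not Gosper-summable.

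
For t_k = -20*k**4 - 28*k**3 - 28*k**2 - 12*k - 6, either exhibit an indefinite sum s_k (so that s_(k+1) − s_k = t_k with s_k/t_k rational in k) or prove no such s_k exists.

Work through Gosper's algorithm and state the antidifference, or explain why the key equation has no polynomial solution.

s_k = k*(-4*k**4 + 3*k**3 - 2*k**2 + k - 4)

t_(k+1)/t_k = (10*k**4 + 54*k**3 + 116*k**2 + 116*k + 47)/(10*k**4 + 14*k**3 + 14*k**2 + 6*k + 3).
Gosper form: A/B · C(k+1)/C(k) with A=1, B=1, C=k**4 + 7*k**3/5 + 7*k**2/5 + 3*k/5 + 3/10.
Need (1)·f(k+1) − (1)·f(k) = k**4 + 7*k**3/5 + 7*k**2/5 + 3*k/5 + 3/10.
Bound: deg f ≤ 5.
Solving with deg f ≤ 5: f(k) = k*(4*k**4 - 3*k**3 + 2*k**2 - k + 4)/20.
Then R = B(k−1)f/C = k*(4*k**4 - 3*k**3 + 2*k**2 - k + 4)/(2*(10*k**4 + 14*k**3 + 14*k**2 + 6*k + 3)), so s_k = R(k)·t_k = k*(-4*k**4 + 3*k**3 - 2*k**2 + k - 4).
Δs = -20*k**4 - 28*k**3 - 28*k**2 - 12*k - 6, as required.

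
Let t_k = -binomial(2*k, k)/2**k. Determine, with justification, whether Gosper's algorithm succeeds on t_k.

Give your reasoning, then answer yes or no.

No — key equation has no polynomial f.

Step 1: r(k) = (2*k + 1)/(k + 1).
Take A(k)=2*k + 1, B(k)=k + 1, C(k)=1.
Need (2*k + 1)·f(k+1) − (k)·f(k) = 1.
deg f ≤ -1 (via 1,1,0).
Negative degree bound (-1): no f exists, t_k not Gosper-summable.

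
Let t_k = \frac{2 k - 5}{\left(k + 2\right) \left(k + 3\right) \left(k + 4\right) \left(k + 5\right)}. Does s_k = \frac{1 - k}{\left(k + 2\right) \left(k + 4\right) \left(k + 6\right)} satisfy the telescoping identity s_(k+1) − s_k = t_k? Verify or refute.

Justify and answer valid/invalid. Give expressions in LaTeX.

Invalid: residual \frac{3 \left(- 3 k^{2} - 11 k + 35\right)}{k^{6} + 27 k^{5} + 295 k^{4} + 1665 k^{3} + 5104 k^{2} + 8028 k + 5040} ≠ 0.

s_(k+1) = -k/((k + 3)*(k + 5)*(k + 7))
s_(k+1) − s_k = -k/((k + 3)*(k + 5)*(k + 7)) + (k - 1)/((k + 2)*(k + 4)*(k + 6))
(s_(k+1) − s_k) − t_k = 3*(-3*k**2 - 11*k + 35)/(k**6 + 27*k**5 + 295*k**4 + 1665*k**3 + 5104*k**2 + 8028*k + 5040)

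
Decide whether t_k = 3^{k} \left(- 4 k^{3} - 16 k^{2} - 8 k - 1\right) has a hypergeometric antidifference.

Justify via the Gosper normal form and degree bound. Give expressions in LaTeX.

Yes. s_k = 3^{k} \left(- 2 k^{3} + k^{2} + 2 k - 2\right).

The ratio is 3*(4*k**3 + 28*k**2 + 52*k + 29)/(4*k**3 + 16*k**2 + 8*k + 1).
Normal form (A,B,C) = (3, 1, k**3 + 4*k**2 + 2*k + 1/4).
Key eq: (3)·f(k+1) = (1)·f(k) + (k**3 + 4*k**2 + 2*k + 1/4).
Degrees (0,0,3) ⇒ d ≤ 3.
Solving with deg f ≤ 3: f(k) = (2*k**3 - k**2 - 2*k + 2)/4.
Certificate R = B(k−1)f/C = (2*k**3 - k**2 - 2*k + 2)/(4*k**3 + 16*k**2 + 8*k + 1) gives s_k = 3**k*(-2*k**3 + k**2 + 2*k - 2).
Verify: 3**k*(-4*k**3 - 16*k**2 - 8*k - 1) matches t_k.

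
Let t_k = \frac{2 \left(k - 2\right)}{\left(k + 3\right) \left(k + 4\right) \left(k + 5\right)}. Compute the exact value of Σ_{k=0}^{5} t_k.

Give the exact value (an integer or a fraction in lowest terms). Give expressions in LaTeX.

Σ = -11/180

r(k) = (k - 1)*(k + 3)/((k - 2)*(k + 6)) after simplifying.
Gosper form: A/B · C(k+1)/C(k) with A=k + 3, B=k + 6, C=k - 2.
Set up (k + 3)·f(k+1) − (k + 5)·f(k) − (k - 2) = 0.
From deg A=1, deg B=1, deg C=1: d=2.
A polynomial solution: f(k) = k*(k - 17)/24.
Certificate R = B(k−1)f/C = k*(k - 17)*(k + 5)/(24*(k - 2)) gives s_k = k*(k - 17)/(12*(k + 3)*(k + 4)).
Verify: 2*(k - 2)/(k**3 + 12*k**2 + 47*k + 60) matches t_k.
Telescoping: Σ = s_(6) − s_(0) = -11/180 − (0) = -11/180.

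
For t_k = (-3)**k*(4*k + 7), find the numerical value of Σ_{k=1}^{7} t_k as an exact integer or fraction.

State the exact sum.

Σ = -59055

Ratio r(k) = 3*(-4*k - 11)/(4*k + 7).
Normal form (A,B,C) = (-3, 1, k + 7/4).
f must satisfy (-3)·f(k+1) − (1)·f(k) = k + 7/4.
Bound: deg f ≤ 1.
Coefficient equations give f(k) = -(k + 1)/4.
Get s_k = R·t_k = (-3)**k*(-k - 1) with R(k) = B(k−1)f(k)/C(k) = -(k + 1)/(4*k + 7).
Check: Δs_k = (-3)**k*(4*k + 7). ✓
Sum = s_(8) − s_(1); s_(8) = -59049, s_(1) = 6 ⇒ -59055.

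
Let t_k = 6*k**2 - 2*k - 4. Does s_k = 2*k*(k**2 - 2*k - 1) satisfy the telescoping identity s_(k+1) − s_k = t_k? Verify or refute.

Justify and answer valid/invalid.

s_(k+1) = 2*k**3 + 2*k**2 - 4*k - 4
s_(k+1) − s_k = 6*k**2 - 2*k - 4
(s_(k+1) − s_k) − t_k = 0

Valid — Δs_k = t_k.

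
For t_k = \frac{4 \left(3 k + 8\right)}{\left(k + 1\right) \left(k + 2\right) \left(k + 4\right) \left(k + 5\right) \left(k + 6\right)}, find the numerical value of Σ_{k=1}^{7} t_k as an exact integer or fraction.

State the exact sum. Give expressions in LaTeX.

Σ = 112/1755

Compute t_(k+1)/t_k: get (k + 1)*(k + 4)*(3*k + 11)/((k + 3)*(k + 7)*(3*k + 8)).
So A=k + 1 and B=k + 7, with C=k**2 + 17*k/3 + 8.
Need (k + 1)·f(k+1) − (k + 6)·f(k) = k**2 + 17*k/3 + 8.
d = 5 from the (1,1,2) case.
Solving with deg f ≤ 5: f(k) = k*(k + 2)*(k + 3)*(k**2 + 10*k + 29)/60.
Get s_k = R·t_k = k*(k**2 + 10*k + 29)/(5*(k**3 + 10*k**2 + 29*k + 20)) with R(k) = B(k−1)f(k)/C(k) = k*(k + 2)*(k + 6)*(k**2 + 10*k + 29)/(20*(3*k + 8)).
Δs = 4*(3*k + 8)/(k**5 + 18*k**4 + 121*k**3 + 372*k**2 + 508*k + 240), as required.
Evaluate s at k=8 and k=1: 346/1755 and 2/15; difference 112/1755.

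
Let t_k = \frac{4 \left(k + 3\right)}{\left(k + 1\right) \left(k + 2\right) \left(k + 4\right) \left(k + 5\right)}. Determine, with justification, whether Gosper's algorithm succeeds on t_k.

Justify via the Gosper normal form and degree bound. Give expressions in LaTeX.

Yes. s_k = \frac{k \left(k + 5\right)}{2 \left(k^{2} + 5 k + 4\right)}.

Ratio r(k) = (k + 1)*(k + 4)**2/((k + 3)**2*(k + 6)).
A = k + 1, B = k + 6, C = k**2 + 6*k + 9.
Solve (k + 1)·f(k+1) − (k + 5)·f(k) = k**2 + 6*k + 9.
From deg A=1, deg B=1, deg C=2: d=4.
A polynomial solution: f(k) = k*(k + 2)*(k + 3)*(k + 5)/8.
Get s_k = R·t_k = k*(k + 5)/(2*(k**2 + 5*k + 4)) with R(k) = B(k−1)f(k)/C(k) = k*(k + 2)*(k + 5)**2/(8*(k + 3)).
Δs = 4*(k + 3)/(k**4 + 12*k**3 + 49*k**2 + 78*k + 40), as required.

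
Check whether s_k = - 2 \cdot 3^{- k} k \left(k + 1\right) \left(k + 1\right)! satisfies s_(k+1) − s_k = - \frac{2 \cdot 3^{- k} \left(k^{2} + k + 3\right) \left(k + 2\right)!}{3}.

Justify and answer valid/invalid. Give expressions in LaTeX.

Invalid: residual \frac{2 \cdot 3^{- k} \left(k^{2} + 2\right) \left(k + 1\right)!}{3} ≠ 0.

s_(k+1) = -2*(k + 1)*(k + 2)*factorial(k + 2)/(3*3**k)
s_(k+1) − s_k = -2*(k + 1)*(k**2 + k + 4)*factorial(k + 1)/(3*3**k)
(s_(k+1) − s_k) − t_k = 2*(k**2 + 2)*factorial(k + 1)/(3*3**k)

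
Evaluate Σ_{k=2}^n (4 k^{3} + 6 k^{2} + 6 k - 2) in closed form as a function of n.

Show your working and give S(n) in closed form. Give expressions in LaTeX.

S(n) = n^{4} + 4 n^{3} + 7 n^{2} + 2 n - 14

r(k) = (2*k**3 + 9*k**2 + 15*k + 7)/(2*k**3 + 3*k**2 + 3*k - 1) after simplifying.
Normal form (A,B,C) = (1, 1, k**3 + 3*k**2/2 + 3*k/2 - 1/2).
f must satisfy (1)·f(k+1) − (1)·f(k) = k**3 + 3*k**2/2 + 3*k/2 - 1/2.
d = 4 from the (0,0,3) case.
Solving with deg f ≤ 4: f(k) = k*(k**3 + k - 4)/4.
So s_k = (B(k−1)f/C)·t_k = (k*(k**3 + k - 4)/(2*(2*k**3 + 3*k**2 + 3*k - 1)))·t_k = k*(k**3 + k - 4).
s_(k+1) − s_k = 4*k**3 + 6*k**2 + 6*k - 2 = t_k.
Σ_(k=2)^n t_k = s_(n+1) − s_(2) = (n**4 + 4*n**3 + 7*n**2 + 2*n - 2) − (12), i.e. n**4 + 4*n**3 + 7*n**2 + 2*n - 14.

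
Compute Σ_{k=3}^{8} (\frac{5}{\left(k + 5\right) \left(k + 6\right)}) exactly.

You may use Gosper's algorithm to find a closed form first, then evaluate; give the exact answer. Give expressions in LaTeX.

Σ = 15/56

Compute t_(k+1)/t_k: get (k + 5)/(k + 7).
Factor: A=k + 5; B=k + 7; C=1.
Key eq: (k + 5)·f(k+1) = (k + 6)·f(k) + (1).
d = 1 from the (1,1,0) case.
A polynomial solution: f(k) = k/5.
Certificate R = B(k−1)f/C = k*(k + 6)/5 gives s_k = k/(k + 5).
Δs = 5/(k**2 + 11*k + 30), as required.
Sum = s_(9) − s_(3); s_(9) = 9/14, s_(3) = 3/8 ⇒ 15/56.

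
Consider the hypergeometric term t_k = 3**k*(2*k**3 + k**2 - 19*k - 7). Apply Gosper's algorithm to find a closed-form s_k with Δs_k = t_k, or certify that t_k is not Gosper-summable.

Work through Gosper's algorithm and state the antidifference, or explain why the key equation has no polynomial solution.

t_(k+1)/t_k = 3*(2*k**3 + 7*k**2 - 11*k - 23)/(2*k**3 + k**2 - 19*k - 7).
Factor: A=3; B=1; C=k**3 + k**2/2 - 19*k/2 - 7/2.
f must satisfy (3)·f(k+1) − (1)·f(k) = k**3 + k**2/2 - 19*k/2 - 7/2.
Degrees (0,0,3) ⇒ d ≤ 3.
Solving with deg f ≤ 3: f(k) = (k**3 - 4*k**2 - 2*k + 4)/2.
So s_k = (B(k−1)f/C)·t_k = ((k**3 - 4*k**2 - 2*k + 4)/(2*k**3 + k**2 - 19*k - 7))·t_k = 3**k*(k**3 - 4*k**2 - 2*k + 4).
Verify: 3**k*(2*k**3 + k**2 - 19*k - 7) matches t_k.

s_k = 3**k*(k**3 - 4*k**2 - 2*k + 4)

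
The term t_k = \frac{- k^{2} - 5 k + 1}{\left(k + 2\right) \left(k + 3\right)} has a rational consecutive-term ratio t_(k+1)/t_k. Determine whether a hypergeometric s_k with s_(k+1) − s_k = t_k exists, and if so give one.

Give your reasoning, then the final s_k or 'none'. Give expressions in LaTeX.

s_k = \frac{k \left(3 - 2 k\right)}{2 \left(k + 2\right)}

Ratio r(k) = (k + 2)*(5*k + (k + 1)**2 + 4)/((k + 4)*(k**2 + 5*k - 1)).
Gosper form: A/B · C(k+1)/C(k) with A=k + 2, B=k + 4, C=k**2 + 5*k - 1.
Key eq: (k + 2)·f(k+1) = (k + 3)·f(k) + (k**2 + 5*k - 1).
deg f ≤ 2 (via 1,1,2).
Solving with deg f ≤ 2: f(k) = k*(2*k - 3)/2.
So s_k = (B(k−1)f/C)·t_k = (k*(k + 3)*(2*k - 3)/(2*(k**2 + 5*k - 1)))·t_k = k*(3 - 2*k)/(2*(k + 2)).
Verify: (-k**2 - 5*k + 1)/(k**2 + 5*k + 6) matches t_k.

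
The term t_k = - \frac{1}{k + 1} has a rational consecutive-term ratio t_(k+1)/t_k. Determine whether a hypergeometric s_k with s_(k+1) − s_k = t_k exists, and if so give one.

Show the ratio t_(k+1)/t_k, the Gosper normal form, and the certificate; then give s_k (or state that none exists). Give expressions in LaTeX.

The ratio is (k + 1)/(k + 2).
Normal form (A,B,C) = (k + 1, k + 2, 1).
Need (k + 1)·f(k+1) − (k + 1)·f(k) = 1.
Degrees (1,1,0) ⇒ d ≤ 0.
f = c0 ⇒ A·f(k+1) − B(k−1)·f(k) − C = -1. The system {-1 = 0} is inconsistent; no antidifference.

none (Gosper's algorithm certifies no s_k)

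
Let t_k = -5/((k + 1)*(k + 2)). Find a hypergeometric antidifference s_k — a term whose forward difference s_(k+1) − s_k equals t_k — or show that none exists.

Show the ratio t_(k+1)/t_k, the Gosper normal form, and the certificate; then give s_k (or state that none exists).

Compute t_(k+1)/t_k: get (k + 1)/(k + 3).
Gosper form: A/B · C(k+1)/C(k) with A=k + 1, B=k + 3, C=1.
Need (k + 1)·f(k+1) − (k + 2)·f(k) = 1.
d = 1 from the (1,1,0) case.
Match coefficients ⇒ f(k) = k.
Certificate R = B(k−1)f/C = k*(k + 2) gives s_k = -5*k/(k + 1).
Verify: -5/(k**2 + 3*k + 2) matches t_k.

s_k = -5*k/(k + 1)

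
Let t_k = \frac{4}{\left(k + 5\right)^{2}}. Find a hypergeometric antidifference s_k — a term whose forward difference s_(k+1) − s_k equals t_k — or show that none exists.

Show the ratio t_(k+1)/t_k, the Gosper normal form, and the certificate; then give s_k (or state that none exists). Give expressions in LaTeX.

no hypergeometric antidifference exists

r(k) = (k + 5)**2/(k + 6)**2 after simplifying.
Normal form (A,B,C) = (k**2 + 10*k + 25, k**2 + 12*k + 36, 1).
f must satisfy (k**2 + 10*k + 25)·f(k+1) − (k**2 + 10*k + 25)·f(k) = 1.
Bound: deg f ≤ 0.
f = c0 ⇒ A·f(k+1) − B(k−1)·f(k) − C = -1. The system {-1 = 0} is inconsistent; no antidifference.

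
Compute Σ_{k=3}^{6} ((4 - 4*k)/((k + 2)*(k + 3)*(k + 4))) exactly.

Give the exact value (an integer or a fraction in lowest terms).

Σ = -2/15

The ratio is k*(k + 2)/((k - 1)*(k + 5)).
Normal form (A,B,C) = (k + 2, k + 5, k - 1).
Set up (k + 2)·f(k+1) − (k + 4)·f(k) − (k - 1) = 0.
From deg A=1, deg B=1, deg C=1: d=2.
A polynomial solution: f(k) = k*(k - 7)/12.
Get s_k = R·t_k = -k*(k - 7)/(3*(k + 2)*(k + 3)) with R(k) = B(k−1)f(k)/C(k) = k*(k - 7)*(k + 4)/(12*(k - 1)).
Verify: 4*(1 - k)/(k**3 + 9*k**2 + 26*k + 24) matches t_k.
Telescoping: Σ = s_(7) − s_(3) = 0 − (2/15) = -2/15.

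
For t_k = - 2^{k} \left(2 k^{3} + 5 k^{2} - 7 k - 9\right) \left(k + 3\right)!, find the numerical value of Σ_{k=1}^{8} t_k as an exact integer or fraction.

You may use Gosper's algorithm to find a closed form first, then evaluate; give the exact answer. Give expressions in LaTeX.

Σ = -13488685056048

Ratio r(k) = 2*(2*k**4 + 19*k**3 + 53*k**2 + 27*k - 36)/(2*k**3 + 5*k**2 - 7*k - 9).
Take A(k)=2*k + 8, B(k)=1, C(k)=k**3 + 5*k**2/2 - 7*k/2 - 9/2.
Key eq: (2*k + 8)·f(k+1) = (1)·f(k) + (k**3 + 5*k**2/2 - 7*k/2 - 9/2).
Degrees (1,0,3) ⇒ d ≤ 2.
Solving with deg f ≤ 2: f(k) = (k**2 - 3*k + 1)/2.
So s_k = (B(k−1)f/C)·t_k = ((k**2 - 3*k + 1)/(2*k**3 + 5*k**2 - 7*k - 9))·t_k = -2**k*(k**2 - 3*k + 1)*factorial(k + 3).
Δs = -2**k*(2*k**3 + 5*k**2 - 7*k - 9)*factorial(k + 3), as required.
Σ_(k=1)^(8) t_k = s_(9) − s_(1) = -13488685056000 − (48) = -13488685056048.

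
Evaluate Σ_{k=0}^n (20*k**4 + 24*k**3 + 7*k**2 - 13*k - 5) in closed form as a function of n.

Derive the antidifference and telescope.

S(n) = 4*n**5 + 16*n**4 + 21*n**3 + 3*n**2 - 11*n - 5

r(k) = (20*k**4 + 104*k**3 + 199*k**2 + 153*k + 33)/(20*k**4 + 24*k**3 + 7*k**2 - 13*k - 5) after simplifying.
So A=1 and B=1, with C=k**4 + 6*k**3/5 + 7*k**2/20 - 13*k/20 - 1/4.
f must satisfy (1)·f(k+1) − (1)·f(k) = k**4 + 6*k**3/5 + 7*k**2/20 - 13*k/20 - 1/4.
deg f ≤ 5 (via 0,0,4).
Solve for f: f(k) = k*(4*k**4 - 4*k**3 - 3*k**2 - 4*k + 2)/20 (degree 5 ≤ 5).
Certificate R = B(k−1)f/C = k*(4*k**4 - 4*k**3 - 3*k**2 - 4*k + 2)/(20*k**4 + 24*k**3 + 7*k**2 - 13*k - 5) gives s_k = k*(4*k**4 - 4*k**3 - 3*k**2 - 4*k + 2).
Δs = 20*k**4 + 24*k**3 + 7*k**2 - 13*k - 5, as required.
Evaluate: s_(n+1) = 4*n**5 + 16*n**4 + 21*n**3 + 3*n**2 - 11*n - 5; subtract s_(0) = 0 ⇒ S(n) = 4*n**5 + 16*n**4 + 21*n**3 + 3*n**2 - 11*n - 5.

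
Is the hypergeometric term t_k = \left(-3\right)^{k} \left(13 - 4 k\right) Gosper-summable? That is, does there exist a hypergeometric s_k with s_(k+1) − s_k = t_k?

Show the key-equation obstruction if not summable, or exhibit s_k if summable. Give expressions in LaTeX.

Yes. s_k = \left(-3\right)^{k} \left(k - 4\right).

r(k) = 3*(9 - 4*k)/(4*k - 13) after simplifying.
Factor: A=-3; B=1; C=k - 13/4.
Need (-3)·f(k+1) − (1)·f(k) = k - 13/4.
deg f ≤ 1 (via 0,0,1).
Solving with deg f ≤ 1: f(k) = -(k - 4)/4.
Then R = B(k−1)f/C = -(k - 4)/(4*k - 13), so s_k = R(k)·t_k = (-3)**k*(k - 4).
s_(k+1) − s_k = (-3)**k*(13 - 4*k) = t_k.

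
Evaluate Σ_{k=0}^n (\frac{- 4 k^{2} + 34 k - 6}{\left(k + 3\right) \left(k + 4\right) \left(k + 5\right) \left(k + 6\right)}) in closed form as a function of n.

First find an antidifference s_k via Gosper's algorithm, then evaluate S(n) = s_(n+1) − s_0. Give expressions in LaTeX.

S(n) = \frac{- n^{3} + 65 n^{2} + 26 n - 40}{20 \left(n^{3} + 15 n^{2} + 74 n + 120\right)}

Step 1: r(k) = -(k + 3)*(17*k - 2*(k + 1)**2 + 14)/((k + 7)*(2*k**2 - 17*k + 3)).
Factor: A=k + 3; B=k + 7; C=k**2 - 17*k/2 + 3/2.
Key eq: (k + 3)·f(k+1) = (k + 6)·f(k) + (k**2 - 17*k/2 + 3/2).
From deg A=1, deg B=1, deg C=2: d=3.
Match coefficients ⇒ f(k) = k*(k**2 - 68*k + 107)/80.
Then R = B(k−1)f/C = k*(k + 6)*(k**2 - 68*k + 107)/(40*(2*k**2 - 17*k + 3)), so s_k = R(k)·t_k = -k*(k**2 - 68*k + 107)/(20*(k + 3)*(k + 4)*(k + 5)).
Δs = 2*(-2*k**2 + 17*k - 3)/(k**4 + 18*k**3 + 119*k**2 + 342*k + 360), as required.
Telescope: S(n) = s_(n+1) − s_(0) = (-n**3 + 65*n**2 + 26*n - 40)/(20*(n**3 + 15*n**2 + 74*n + 120)) − (0) = (-n**3 + 65*n**2 + 26*n - 40)/(20*(n**3 + 15*n**2 + 74*n + 120)).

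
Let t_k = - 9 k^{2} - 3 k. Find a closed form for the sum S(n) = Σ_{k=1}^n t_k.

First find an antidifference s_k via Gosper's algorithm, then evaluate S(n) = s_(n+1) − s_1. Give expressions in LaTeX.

S(n) = 3 n \left(- n^{2} - 2 n - 1\right)

Ratio r(k) = (k + 3*(k + 1)**2 + 1)/(k*(3*k + 1)).
Gosper form: A/B · C(k+1)/C(k) with A=1, B=1, C=k**2 + k/3.
Solve (1)·f(k+1) − (1)·f(k) = k**2 + k/3.
deg f ≤ 3 (via 0,0,2).
Coefficient equations give f(k) = k**2*(k - 1)/3.
R(k) = B(k−1)·f(k)/C(k) = k*(k - 1)/(3*k + 1); s_k = R·t_k = 3*k**2*(1 - k).
Check: Δs_k = 3*k*(-3*k - 1). ✓
Evaluate: s_(n+1) = 3*n*(-n**2 - 2*n - 1); subtract s_(1) = 0 ⇒ S(n) = 3*n*(-n**2 - 2*n - 1).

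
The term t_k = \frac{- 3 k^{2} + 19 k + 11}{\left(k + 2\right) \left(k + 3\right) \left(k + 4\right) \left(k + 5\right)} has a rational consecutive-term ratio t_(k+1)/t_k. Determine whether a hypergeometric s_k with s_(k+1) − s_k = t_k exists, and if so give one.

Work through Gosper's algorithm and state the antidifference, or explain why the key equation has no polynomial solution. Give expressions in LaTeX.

Step 1: r(k) = (k + 2)*(19*k - 3*(k + 1)**2 + 30)/((k + 6)*(-3*k**2 + 19*k + 11)).
Normal form (A,B,C) = (k + 2, k + 6, k**2 - 19*k/3 - 11/3).
Need (k + 2)·f(k+1) − (k + 5)·f(k) = k**2 - 19*k/3 - 11/3.
d = 3 from the (1,1,2) case.
Match coefficients ⇒ f(k) = -k*(k**2 + 33*k + 10)/24.
Certificate R = B(k−1)f/C = -k*(k + 5)*(k**2 + 33*k + 10)/(8*(3*k**2 - 19*k - 11)) gives s_k = k*(k**2 + 33*k + 10)/(8*(k + 2)*(k + 3)*(k + 4)).
Δs = (-3*k**2 + 19*k + 11)/(k**4 + 14*k**3 + 71*k**2 + 154*k + 120), as required.

s_k = \frac{k \left(k^{2} + 33 k + 10\right)}{8 \left(k + 2\right) \left(k + 3\right) \left(k + 4\right)}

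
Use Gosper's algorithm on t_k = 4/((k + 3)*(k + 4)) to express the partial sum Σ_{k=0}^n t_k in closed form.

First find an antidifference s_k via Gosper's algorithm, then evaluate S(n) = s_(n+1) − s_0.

S(n) = 4*(n + 1)/(3*(n + 4))

Ratio r(k) = (k + 3)/(k + 5).
Factor: A=k + 3; B=k + 5; C=1.
Need (k + 3)·f(k+1) − (k + 4)·f(k) = 1.
Bound: deg f ≤ 1.
Match coefficients ⇒ f(k) = k/3.
So s_k = (B(k−1)f/C)·t_k = (k*(k + 4)/3)·t_k = 4*k/(3*(k + 3)).
s_(k+1) − s_k = 4/(k**2 + 7*k + 12) = t_k.
Telescope: S(n) = s_(n+1) − s_(0) = 4*(n + 1)/(3*(n + 4)) − (0) = 4*(n + 1)/(3*(n + 4)).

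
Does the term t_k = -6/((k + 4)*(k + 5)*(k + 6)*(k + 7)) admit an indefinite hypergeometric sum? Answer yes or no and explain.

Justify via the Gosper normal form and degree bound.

Compute t_(k+1)/t_k: get (k + 4)/(k + 8).
Normal form (A,B,C) = (k + 4, k + 8, 1).
Key eq: (k + 4)·f(k+1) = (k + 7)·f(k) + (1).
d = 3 from the (1,1,0) case.
Coefficient equations give f(k) = k*(k**2 + 15*k + 74)/360.
Get s_k = R·t_k = k*(-k**2 - 15*k - 74)/(60*(k + 4)*(k + 5)*(k + 6)) with R(k) = B(k−1)f(k)/C(k) = k*(k + 7)*(k**2 + 15*k + 74)/360.
s_(k+1) − s_k = -6/(k**4 + 22*k**3 + 179*k**2 + 638*k + 840) = t_k.

Yes. s_k = k*(-k**2 - 15*k - 74)/(60*(k + 4)*(k + 5)*(k + 6)).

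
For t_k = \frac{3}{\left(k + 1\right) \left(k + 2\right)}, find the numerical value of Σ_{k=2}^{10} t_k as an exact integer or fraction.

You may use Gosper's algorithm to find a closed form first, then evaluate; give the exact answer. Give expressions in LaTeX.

Σ = 3/4

t_(k+1)/t_k = (k + 1)/(k + 3).
So A=k + 1 and B=k + 3, with C=1.
Need (k + 1)·f(k+1) − (k + 2)·f(k) = 1.
Degrees (1,1,0) ⇒ d ≤ 1.
Solving with deg f ≤ 1: f(k) = k.
So s_k = (B(k−1)f/C)·t_k = (k*(k + 2))·t_k = 3*k/(k + 1).
Δs = 3/(k**2 + 3*k + 2), as required.
Σ_(k=2)^(10) t_k = s_(11) − s_(2) = 11/4 − (2) = 3/4.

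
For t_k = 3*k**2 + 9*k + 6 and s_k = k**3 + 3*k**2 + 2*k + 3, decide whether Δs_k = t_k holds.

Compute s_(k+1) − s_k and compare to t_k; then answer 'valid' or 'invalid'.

valid (s_(k+1) − s_k reduces to t_k)

s_(k+1) = k**3 + 6*k**2 + 11*k + 9
s_(k+1) − s_k = 3*k**2 + 9*k + 6
(s_(k+1) − s_k) − t_k = 0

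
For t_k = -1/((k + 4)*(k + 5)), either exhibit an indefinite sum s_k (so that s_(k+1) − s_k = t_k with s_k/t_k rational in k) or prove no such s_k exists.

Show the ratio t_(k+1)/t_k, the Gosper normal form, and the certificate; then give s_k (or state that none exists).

Step 1: r(k) = (k + 4)/(k + 6).
So A=k + 4 and B=k + 6, with C=1.
Key eq: (k + 4)·f(k+1) = (k + 5)·f(k) + (1).
d = 1 from the (1,1,0) case.
Solve for f: f(k) = k/4 (degree 1 ≤ 1).
R(k) = B(k−1)·f(k)/C(k) = k*(k + 5)/4; s_k = R·t_k = -k/(4*k + 16).
s_(k+1) − s_k = -1/(k**2 + 9*k + 20) = t_k.

s_k = -k/(4*k + 16)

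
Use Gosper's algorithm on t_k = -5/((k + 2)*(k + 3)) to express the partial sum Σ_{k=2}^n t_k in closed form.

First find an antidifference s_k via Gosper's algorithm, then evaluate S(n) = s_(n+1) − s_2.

t_(k+1)/t_k = (k + 2)/(k + 4).
A = k + 2, B = k + 4, C = 1.
f must satisfy (k + 2)·f(k+1) − (k + 3)·f(k) = 1.
d = 1 from the (1,1,0) case.
Solving with deg f ≤ 1: f(k) = k/2.
Certificate R = B(k−1)f/C = k*(k + 3)/2 gives s_k = -5*k/(2*k + 4).
Verify: -5/(k**2 + 5*k + 6) matches t_k.
Telescope: S(n) = s_(n+1) − s_(2) = 5*(-n - 1)/(2*(n + 3)) − (-5/4) = 5*(1 - n)/(4*(n + 3)).

S(n) = 5*(1 - n)/(4*(n + 3))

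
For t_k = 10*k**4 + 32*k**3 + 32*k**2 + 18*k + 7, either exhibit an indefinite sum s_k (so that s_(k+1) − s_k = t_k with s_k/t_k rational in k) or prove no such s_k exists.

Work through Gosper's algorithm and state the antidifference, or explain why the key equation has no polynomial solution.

s_k = k*(2*k**4 + 3*k**3 - 2*k**2 + k + 3)

Ratio r(k) = (10*k**4 + 72*k**3 + 188*k**2 + 218*k + 99)/(10*k**4 + 32*k**3 + 32*k**2 + 18*k + 7).
Gosper form: A/B · C(k+1)/C(k) with A=1, B=1, C=k**4 + 16*k**3/5 + 16*k**2/5 + 9*k/5 + 7/10.
Solve (1)·f(k+1) − (1)·f(k) = k**4 + 16*k**3/5 + 16*k**2/5 + 9*k/5 + 7/10.
From deg A=0, deg B=0, deg C=4: d=5.
Match coefficients ⇒ f(k) = k*(2*k**4 + 3*k**3 - 2*k**2 + k + 3)/10.
Then R = B(k−1)f/C = k*(2*k**4 + 3*k**3 - 2*k**2 + k + 3)/(10*k**4 + 32*k**3 + 32*k**2 + 18*k + 7), so s_k = R(k)·t_k = k*(2*k**4 + 3*k**3 - 2*k**2 + k + 3).
Δs = 10*k**4 + 32*k**3 + 32*k**2 + 18*k + 7, as required.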